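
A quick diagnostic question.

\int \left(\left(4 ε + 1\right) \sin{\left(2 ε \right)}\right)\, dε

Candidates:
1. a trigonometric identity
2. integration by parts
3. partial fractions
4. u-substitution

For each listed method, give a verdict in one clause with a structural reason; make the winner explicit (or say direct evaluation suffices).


Technique: integration by parts — differentiate 4 ε + 1, integrate \sin{\left(2 ε \right)}: each pass lowers the polynomial degree, so parts terminates.
- a trigonometric identity: no identity rewrites this into an easier trigonometric form.
- integration by parts — applies; the problem has the shape this method handles.
- partial fractions — the expression is not a ratio of polynomials that decomposes further.
- u-substitution — no subexpression of the integrand serves as a whole-integral substitution inner — individual terms may offer their own, but none carries its derivative as a factor of the full integrand; a working change of variable would have to be constructed from outside the expression.


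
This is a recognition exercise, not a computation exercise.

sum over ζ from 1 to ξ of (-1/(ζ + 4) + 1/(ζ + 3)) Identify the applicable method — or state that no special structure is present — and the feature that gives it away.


Method: telescoping — the piece each term subtracts is 1/(ζ + 3) advanced by one index, and it reappears with a plus sign leading the following term — the sum collapses to its boundary terms.


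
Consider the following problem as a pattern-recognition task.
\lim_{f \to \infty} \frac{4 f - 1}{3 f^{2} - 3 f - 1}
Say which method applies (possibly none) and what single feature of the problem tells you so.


Method: dominant-term comparison — at large f only the top-degree terms survive; compare the leading terms and the limit falls out. As a single quotient, the ∞/∞ shape would yield to repeated differentiation as well — the growth comparison gets there in one look.


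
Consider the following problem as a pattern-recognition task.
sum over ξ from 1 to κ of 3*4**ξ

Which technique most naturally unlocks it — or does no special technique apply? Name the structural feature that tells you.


Method: the geometric series formula — term-over-term division gives 4 every time — index-free ratio, geometric sum formula applies.


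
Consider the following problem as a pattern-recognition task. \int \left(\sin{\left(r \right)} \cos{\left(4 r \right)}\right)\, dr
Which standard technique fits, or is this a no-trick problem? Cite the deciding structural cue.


Best approach: a trigonometric identity — the identity turns \sin{\left(r \right)} \cos{\left(4 r \right)} into two lone cosines/sines, each trivially integrable.


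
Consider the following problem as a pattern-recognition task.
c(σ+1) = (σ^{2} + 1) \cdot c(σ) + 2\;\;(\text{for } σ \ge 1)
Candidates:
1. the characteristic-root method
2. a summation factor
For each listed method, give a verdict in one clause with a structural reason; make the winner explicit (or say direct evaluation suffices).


Method: a summation factor — rescale the sequence by the product of the weights σ^{2} + 1 so far — the recurrence collapses to a plain running sum.
- the characteristic-root method — the coefficients vary with the index, breaking the constant-coefficient structure the method needs.
- a summation factor: a fit — the right tool for this form.


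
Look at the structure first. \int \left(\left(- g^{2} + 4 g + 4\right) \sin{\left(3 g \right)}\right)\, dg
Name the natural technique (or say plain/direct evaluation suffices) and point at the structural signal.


Best approach: integration by parts — - g^{2} + 4 g + 4 dies after finitely many derivatives while \sin{\left(3 g \right)} cycles under integration — the tabular/parts setup.


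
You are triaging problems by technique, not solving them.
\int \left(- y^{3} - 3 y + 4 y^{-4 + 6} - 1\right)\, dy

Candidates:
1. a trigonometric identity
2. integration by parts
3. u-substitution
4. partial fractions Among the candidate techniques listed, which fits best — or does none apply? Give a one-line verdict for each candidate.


Technique: no special technique — a term-by-term power-rule job in y; no substitution or rearrangement earns its keep here.
- a trigonometric identity — with no trigonometric functions present, identity rewriting has no target.
- integration by parts — parts would only shuffle a directly integrable integrand.
- u-substitution: no substitution does more than relabel what direct integration already handles.
- partial fractions: there is no rational-function structure to decompose.


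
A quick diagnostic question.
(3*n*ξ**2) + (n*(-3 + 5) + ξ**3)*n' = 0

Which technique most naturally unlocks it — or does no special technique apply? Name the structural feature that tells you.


Method: the exact-equation method — equality of cross partials is the green light — assemble the potential function term by term.


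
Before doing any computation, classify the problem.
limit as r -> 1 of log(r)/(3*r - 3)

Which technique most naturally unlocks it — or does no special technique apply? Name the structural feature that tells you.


Verdict: l'Hôpital's rule (0/0) — substituting 1 gives 0 over 0; differentiate top and bottom once and re-evaluate. The standard small-argument limits would also carry it; the rule is the systematic route.


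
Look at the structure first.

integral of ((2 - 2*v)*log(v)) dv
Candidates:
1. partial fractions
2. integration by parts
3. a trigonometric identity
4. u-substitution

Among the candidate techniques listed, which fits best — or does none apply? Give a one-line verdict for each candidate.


Method: integration by parts — logs resist antidifferentiation but differentiate beautifully; pair log(v) with the polynomial 2 - 2*v via parts.
- partial fractions: there is no rational-function structure to decompose.
- integration by parts — yes, a natural case for it.
- a trigonometric identity: with no trigonometric functions present, identity rewriting has no target.
- u-substitution — no subexpression of the integrand pairs with its own derivative as a factor — individual terms may offer their own substitutions, but any change of variable covering the whole integral would have to be constructed from outside the expression.


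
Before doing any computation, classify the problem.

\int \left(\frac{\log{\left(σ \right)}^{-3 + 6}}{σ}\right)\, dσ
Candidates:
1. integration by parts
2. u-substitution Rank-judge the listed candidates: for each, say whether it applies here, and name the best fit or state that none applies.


Method: u-substitution — collected, the integrand has one factor that is, up to a constant, the derivative of an inner expression the rest depends on — substitute for that inner expression.
- integration by parts: no split into a nonconstant polynomial times one of the standard kernels — exp, sine, or cosine of a linear argument, or a logarithm — applies here.
- u-substitution: a fit — the right tool for this form.


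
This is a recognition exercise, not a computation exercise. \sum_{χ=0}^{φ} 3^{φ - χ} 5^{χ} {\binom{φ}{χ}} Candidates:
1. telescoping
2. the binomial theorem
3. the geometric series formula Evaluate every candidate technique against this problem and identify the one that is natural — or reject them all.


Diagnosis: the binomial theorem — {\binom{φ}{χ}} weighting matched powers of 5 and 3 is the expanded form of (5 + 3)^φ — fold it back up.
- telescoping: writing out consecutive terms as given produces no pairwise cancellation.
- the binomial theorem: a fit — the right tool for this form.
- the geometric series formula: no single multiplier carries one term to the next throughout the sum.


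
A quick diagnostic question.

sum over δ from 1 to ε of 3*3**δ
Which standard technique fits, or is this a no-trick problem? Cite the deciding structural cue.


Technique: the geometric series formula — term-over-term division gives 3 every time — index-free ratio, geometric sum formula applies.


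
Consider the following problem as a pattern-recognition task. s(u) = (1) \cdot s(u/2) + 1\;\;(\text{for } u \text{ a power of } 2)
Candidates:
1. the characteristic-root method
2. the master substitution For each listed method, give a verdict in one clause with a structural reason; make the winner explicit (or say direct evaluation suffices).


Verdict: the master substitution — treat m = log base 2 of u as the new clock: one recursion step advances m by one while u scales by 2.
- the characteristic-root method — the recursion divides its index rather than shifting it — outside the constant-shift family the root method covers.
- the master substitution — applicable, and directly so.


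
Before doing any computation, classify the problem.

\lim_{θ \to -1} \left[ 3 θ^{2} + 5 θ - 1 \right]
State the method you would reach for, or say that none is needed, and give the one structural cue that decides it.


Method: no special technique — the function is continuous at -1; evaluation is itself the limit, no machinery required.


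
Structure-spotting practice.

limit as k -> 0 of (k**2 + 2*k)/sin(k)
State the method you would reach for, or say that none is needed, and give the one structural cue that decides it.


Best approach: l'Hôpital's rule (0/0) — plug in 0: top and bottom both hit zero, so differentiate each and retry. Known elementary limits would finish this too — the rule just bypasses the case analysis.


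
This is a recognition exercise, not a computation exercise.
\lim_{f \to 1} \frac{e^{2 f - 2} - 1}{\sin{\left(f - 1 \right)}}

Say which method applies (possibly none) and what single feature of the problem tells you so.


Diagnosis: l'Hôpital's rule (0/0) — plug in 1: top and bottom both hit zero, so differentiate each and retry. A first-order expansion at the point is an equally standard path; the rule packages it.


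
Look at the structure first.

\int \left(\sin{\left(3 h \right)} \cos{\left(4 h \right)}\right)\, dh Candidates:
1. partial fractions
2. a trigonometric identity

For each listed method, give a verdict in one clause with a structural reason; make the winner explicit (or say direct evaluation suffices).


Technique: a trigonometric identity — two sinusoids at different rates multiply in \sin{\left(3 h \right)} \cos{\left(4 h \right)}; the product-to-sum identity uncouples them.
- partial fractions: there is no rational-function structure to decompose.
- a trigonometric identity — a fit — the right tool for this form.


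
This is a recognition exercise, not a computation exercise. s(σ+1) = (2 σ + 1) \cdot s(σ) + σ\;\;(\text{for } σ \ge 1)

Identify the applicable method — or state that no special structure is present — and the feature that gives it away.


Technique: a summation factor — an index-dependent multiplier 2 σ + 1 rules out characteristic roots; a summation factor converts it to a pure difference.


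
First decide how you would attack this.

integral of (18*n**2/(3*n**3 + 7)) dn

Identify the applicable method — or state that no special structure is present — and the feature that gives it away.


Verdict: u-substitution — a chain-rule shadow: 18*n**2 alongside a function of 3*n**3 + 7 means u = 3*n**3 + 7 unwinds the composition in one step.


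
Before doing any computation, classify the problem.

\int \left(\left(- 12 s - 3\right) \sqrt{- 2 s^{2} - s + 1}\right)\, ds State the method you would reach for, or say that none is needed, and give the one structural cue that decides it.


Diagnosis: u-substitution — everything non-trivial happens through the inner expression - 2 s^{2} - s + 1, and its derivative accounts for the remaining factor up to a constant, so set u = - 2 s^{2} - s + 1.


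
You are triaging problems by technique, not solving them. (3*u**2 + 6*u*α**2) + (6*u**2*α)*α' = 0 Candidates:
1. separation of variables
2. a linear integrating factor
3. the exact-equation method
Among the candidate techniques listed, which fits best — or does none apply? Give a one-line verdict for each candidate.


Method: the exact-equation method — checking ∂/∂α of 3*u**2 + 6*u*α**2 against ∂/∂u of 6*u**2*α: they match — the equation is exact as it stands.
- separation of variables — the two dependences are entangled, not a clean product of one-variable pieces.
- a linear integrating factor — the unknown enters nonlinearly (through a power, a denominator, or a transcendental function), which the linear integrating-factor recipe cannot absorb as-is — any repair would come from a preliminary substitution, not the factor.
- the exact-equation method: applies; the problem has the shape this method handles.


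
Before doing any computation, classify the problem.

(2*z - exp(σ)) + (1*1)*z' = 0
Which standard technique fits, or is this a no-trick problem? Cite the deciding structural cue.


Diagnosis: a linear integrating factor — z appears only to the first power with coefficient 2 — the classic integrating-factor setup.


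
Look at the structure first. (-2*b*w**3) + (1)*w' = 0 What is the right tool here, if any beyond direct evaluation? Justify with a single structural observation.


Technique: separation of variables — one side of the product carries the independent variable, the other the unknown — the textbook separation shape.


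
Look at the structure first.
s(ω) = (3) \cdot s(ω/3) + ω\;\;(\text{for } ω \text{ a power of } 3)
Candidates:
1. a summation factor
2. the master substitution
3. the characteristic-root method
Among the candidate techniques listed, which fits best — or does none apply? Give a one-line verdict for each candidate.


Verdict: the master substitution — the argument shrinks by the factor 3, so measure the index on a logarithmic scale and the recursion becomes a shift.
- a summation factor: a divided-index call is outside the fixed-shift first-order family a summation factor normalizes.
- the master substitution: a fit — the right tool for this form.
- the characteristic-root method: a divided-index call is not the fixed-shift linear shape that characteristic roots solve.


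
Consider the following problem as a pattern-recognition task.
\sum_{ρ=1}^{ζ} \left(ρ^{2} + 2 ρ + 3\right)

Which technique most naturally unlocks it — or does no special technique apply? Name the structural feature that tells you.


Diagnosis: no special technique — constant-multiple powers of ρ with no cancellation partners and no common ratio — use the standard power-sum formulas.


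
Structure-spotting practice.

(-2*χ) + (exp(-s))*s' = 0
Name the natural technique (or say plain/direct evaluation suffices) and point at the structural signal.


Best approach: separation of variables — all dependence on the two variables factors apart, the defining separable shape. One could also solve this as an exact equation; with each coefficient in its own variable, separating is the same work with fewer steps.


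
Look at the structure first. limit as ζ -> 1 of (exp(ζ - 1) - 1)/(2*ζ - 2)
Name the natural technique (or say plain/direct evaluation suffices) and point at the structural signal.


Best approach: l'Hôpital's rule (0/0) — substituting 1 gives 0 over 0; differentiate top and bottom once and re-evaluate. A first-order expansion at the point is an equally standard path; the rule packages it.


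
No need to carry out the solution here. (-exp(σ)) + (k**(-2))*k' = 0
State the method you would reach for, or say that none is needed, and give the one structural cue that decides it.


Verdict: separation of variables — all dependence on the two variables factors apart, the defining separable shape. The cross-partial test also passes here (vacuously, each side single-variable); the potential-function route would work, separation is simply more immediate.


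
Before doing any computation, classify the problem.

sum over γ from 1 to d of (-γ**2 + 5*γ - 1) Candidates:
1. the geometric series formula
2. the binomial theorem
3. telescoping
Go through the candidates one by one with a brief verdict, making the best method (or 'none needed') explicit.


Best approach: no special technique — nothing telescopes and nothing is geometric; polynomial terms in γ sum term by term.
- the geometric series formula — the ratio of consecutive terms depends on the index.
- the binomial theorem: no binomial coefficients pair up with complementary powers here.
- telescoping: the summand is not presented as a shifted difference — a telescoping rewrite may exist, but the displayed structure does not offer one.


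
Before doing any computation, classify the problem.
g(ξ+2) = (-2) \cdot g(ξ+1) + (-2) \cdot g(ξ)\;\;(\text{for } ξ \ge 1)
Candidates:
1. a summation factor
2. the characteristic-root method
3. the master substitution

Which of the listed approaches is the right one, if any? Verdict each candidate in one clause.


Technique: the characteristic-root method — linear, homogeneous, constant coefficients: solutions of the form r^ξ exist — find the roots of the characteristic polynomial.
- a summation factor: the recurrence reaches back more than one step, outside the first-order family a summation factor normalizes.
- the characteristic-root method — yes — fits the structure here.
- the master substitution: there is no divide-the-index recursive argument.


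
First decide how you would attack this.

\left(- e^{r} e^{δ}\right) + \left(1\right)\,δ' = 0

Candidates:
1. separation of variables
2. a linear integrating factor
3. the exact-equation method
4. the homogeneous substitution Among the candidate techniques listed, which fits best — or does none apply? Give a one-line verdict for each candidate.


Verdict: separation of variables — a product of single-variable factors, e^{r} and e^{δ} — the textbook separable form.
- separation of variables: a fit — the right tool for this form.
- a linear integrating factor — a nonlinear term in the unknown puts this outside the integrating-factor template.
- the exact-equation method — the mixed-partials test fails on this split — it is not an exact differential as presented.
- the homogeneous substitution: solved for the derivative, the right side changes under joint scaling of the two variables.


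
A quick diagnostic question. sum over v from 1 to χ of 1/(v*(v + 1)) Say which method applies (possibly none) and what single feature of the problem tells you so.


Method: telescoping — integer-spaced poles in 1/(v*(v + 1)) are the telescoping signature in disguise.


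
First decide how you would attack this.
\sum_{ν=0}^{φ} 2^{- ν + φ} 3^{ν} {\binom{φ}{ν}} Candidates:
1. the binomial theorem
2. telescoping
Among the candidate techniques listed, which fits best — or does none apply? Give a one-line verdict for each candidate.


Method: the binomial theorem — the binomial coefficients weight matched powers of 3 and 2, which is exactly the expansion of a binomial power.
- the binomial theorem — a fit — the right tool for this form.
- telescoping: as presented, consecutive terms share no shifted copy to cancel against — no rewrite is on display to change that.


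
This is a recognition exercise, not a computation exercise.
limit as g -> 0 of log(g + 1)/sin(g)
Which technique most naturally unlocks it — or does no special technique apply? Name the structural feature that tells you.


Technique: l'Hôpital's rule (0/0) — plug in 0: top and bottom both hit zero, so differentiate each and retry. The standard small-argument limits would also carry it; the rule is the systematic route.


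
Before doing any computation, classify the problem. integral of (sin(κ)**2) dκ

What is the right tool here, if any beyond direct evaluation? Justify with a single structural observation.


Diagnosis: a trigonometric identity — sin(κ)**2 is an even power — the power-reduction identity rewrites it into first-degree cosines.


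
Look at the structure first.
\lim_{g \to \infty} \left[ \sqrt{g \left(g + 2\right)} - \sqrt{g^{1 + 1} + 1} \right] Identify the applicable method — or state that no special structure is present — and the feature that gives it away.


Best approach: conjugate multiplication — this difference gives up after one conjugate multiplication — the radical structure cancels against its conjugate.


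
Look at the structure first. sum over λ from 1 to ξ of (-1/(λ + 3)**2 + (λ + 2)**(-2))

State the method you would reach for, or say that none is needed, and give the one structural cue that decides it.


Best approach: telescoping — spot the paired structure — each term adds (λ + 2)**(-2) and subtracts its successor value, which the next term restores: the definition of a telescoping chain.


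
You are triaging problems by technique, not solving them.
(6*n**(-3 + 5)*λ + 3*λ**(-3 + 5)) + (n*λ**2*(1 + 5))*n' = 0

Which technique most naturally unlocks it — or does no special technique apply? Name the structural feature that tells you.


Method: the exact-equation method — equality of cross partials is the green light — assemble the potential function term by term.


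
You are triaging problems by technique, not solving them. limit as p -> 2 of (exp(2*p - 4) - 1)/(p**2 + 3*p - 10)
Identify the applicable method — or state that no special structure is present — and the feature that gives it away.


Verdict: l'Hôpital's rule (0/0) — plug in 2: top and bottom both hit zero, so differentiate each and retry. Expanding numerator and denominator to first order gives the same value — the rule automates exactly that.


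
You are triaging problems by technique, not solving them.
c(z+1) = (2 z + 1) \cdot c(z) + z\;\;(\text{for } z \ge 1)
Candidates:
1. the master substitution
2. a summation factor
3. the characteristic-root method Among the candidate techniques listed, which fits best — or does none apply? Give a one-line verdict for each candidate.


Method: a summation factor — normalize by the running product of 2 z + 1: the left side becomes a difference, and differences sum.
- the master substitution: no fixed divisor shrinks the index between calls.
- a summation factor — applicable, and directly so.
- the characteristic-root method: the coefficients vary with the index, breaking the constant-coefficient structure the method needs.


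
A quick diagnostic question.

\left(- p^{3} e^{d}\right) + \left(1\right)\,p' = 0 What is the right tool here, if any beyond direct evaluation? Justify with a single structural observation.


Technique: separation of variables — all dependence on the two variables factors apart, the defining separable shape.


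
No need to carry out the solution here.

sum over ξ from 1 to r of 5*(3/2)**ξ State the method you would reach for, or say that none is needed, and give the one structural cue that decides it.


Diagnosis: the geometric series formula — each summand is the previous one scaled by 3/2; that constant multiplier is itself the geometric structure.


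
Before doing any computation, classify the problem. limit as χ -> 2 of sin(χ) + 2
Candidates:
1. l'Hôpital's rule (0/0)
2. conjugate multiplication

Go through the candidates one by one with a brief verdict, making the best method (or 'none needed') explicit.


Verdict: no special technique — nothing blocks direct substitution at 2: plug in and finish.
- l'Hôpital's rule (0/0): evaluation at the point is determinate, so the rule has nothing to repair.
- conjugate multiplication — there is no infinity-minus-infinity radical difference to rationalize.


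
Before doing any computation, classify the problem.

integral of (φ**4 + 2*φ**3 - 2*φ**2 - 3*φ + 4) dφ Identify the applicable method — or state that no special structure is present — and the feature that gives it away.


Verdict: no special technique — every term is a constant multiple of a power of φ; term-wise power-rule integration needs no preliminary transformation.


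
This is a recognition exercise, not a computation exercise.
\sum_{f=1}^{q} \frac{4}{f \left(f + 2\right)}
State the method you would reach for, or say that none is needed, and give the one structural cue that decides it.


Method: telescoping — rewrite \frac{4}{f \left(f + 2\right)} as simple fractions and successive terms eat each other — only the edges survive.


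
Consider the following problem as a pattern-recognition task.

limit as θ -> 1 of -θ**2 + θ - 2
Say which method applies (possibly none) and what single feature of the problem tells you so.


Best approach: no special technique — the expression is continuous at the evaluation point — substitute directly; no indeterminate form appears.


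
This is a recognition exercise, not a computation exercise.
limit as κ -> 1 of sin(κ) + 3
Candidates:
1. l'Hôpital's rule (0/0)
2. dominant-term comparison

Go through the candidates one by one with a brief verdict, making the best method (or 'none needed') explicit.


Diagnosis: no special technique — the expression is continuous at 1 — substitute and evaluate; no indeterminate form appears.
- l'Hôpital's rule (0/0) — evaluation at the point is determinate, so the rule has nothing to repair.
- dominant-term comparison — this limit is not decided by comparing leading-term growth at infinity.


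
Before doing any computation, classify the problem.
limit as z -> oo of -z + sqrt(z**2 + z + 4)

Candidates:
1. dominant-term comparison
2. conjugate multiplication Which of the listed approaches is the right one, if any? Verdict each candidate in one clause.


Verdict: conjugate multiplication — sqrt(z**2 + z + 4) and z both blow up, but their difference is tame once the conjugate rationalizes it.
- dominant-term comparison — no ranking of term growth rates resolves the limit here.
- conjugate multiplication: applies; the problem has the shape this method handles.


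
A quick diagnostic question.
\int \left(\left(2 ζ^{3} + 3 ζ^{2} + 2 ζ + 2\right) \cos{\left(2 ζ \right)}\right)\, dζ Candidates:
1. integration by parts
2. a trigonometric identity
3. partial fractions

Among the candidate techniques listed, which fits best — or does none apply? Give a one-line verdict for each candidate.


Technique: integration by parts — a polynomial 2 ζ^{3} + 3 ζ^{2} + 2 ζ + 2 against the kernel \cos{\left(2 ζ \right)} is the signature bounded-ladder case for integration by parts.
- integration by parts: applies; the problem has the shape this method handles.
- a trigonometric identity: no even trigonometric power and no product of distinct frequencies to rewrite.
- partial fractions: the expression is not a ratio of polynomials that decomposes further.


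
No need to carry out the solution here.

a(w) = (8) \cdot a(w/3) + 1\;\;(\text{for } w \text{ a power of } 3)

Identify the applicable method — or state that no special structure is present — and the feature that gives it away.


Best approach: the master substitution — the argument shrinks by the factor 3, so measure the index on a logarithmic scale and the recursion becomes a shift.


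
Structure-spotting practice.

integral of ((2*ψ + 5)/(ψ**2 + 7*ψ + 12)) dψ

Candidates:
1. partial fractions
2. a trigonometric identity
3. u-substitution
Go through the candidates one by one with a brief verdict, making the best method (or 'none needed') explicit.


Diagnosis: partial fractions — rational integrand, reducible denominator ψ**2 + 7*ψ + 12: decompose first, integrate second.
- partial fractions — yes — fits the structure here.
- a trigonometric identity — with no trigonometric functions present, identity rewriting has no target.
- u-substitution: no subexpression of the integrand pairs with its own derivative as a factor — individual terms may offer their own substitutions, but any change of variable covering the whole integral would have to be constructed from outside the expression.


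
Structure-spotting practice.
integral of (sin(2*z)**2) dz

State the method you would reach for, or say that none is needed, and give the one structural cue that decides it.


Diagnosis: a trigonometric identity — the even trigonometric power sin(2*z)**2 reduces by a double-angle identity before any integration is attempted.


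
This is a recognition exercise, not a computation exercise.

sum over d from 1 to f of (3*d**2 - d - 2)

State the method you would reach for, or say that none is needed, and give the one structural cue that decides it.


Diagnosis: no special technique — this is bookkeeping, not technique: standard formulas for sums of constant-multiple powers of d apply termwise.


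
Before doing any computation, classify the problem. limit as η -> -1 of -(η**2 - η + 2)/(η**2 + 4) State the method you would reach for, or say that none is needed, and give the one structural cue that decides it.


Diagnosis: no special technique — the expression is continuous at the evaluation point — substitute directly; no indeterminate form appears.


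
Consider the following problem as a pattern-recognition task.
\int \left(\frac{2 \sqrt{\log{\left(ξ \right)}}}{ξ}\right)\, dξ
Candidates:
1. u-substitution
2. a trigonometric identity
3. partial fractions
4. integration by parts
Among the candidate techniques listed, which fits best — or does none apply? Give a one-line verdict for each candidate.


Verdict: u-substitution — collected, the integrand has one factor that is, up to a constant, the derivative of an inner expression the rest depends on — substitute for that inner expression.
- u-substitution: a fit — the right tool for this form.
- a trigonometric identity — there is no trigonometric structure at all — the integrand carries no sine or cosine to rewrite.
- partial fractions: the expression is not a ratio of polynomials that decomposes further.
- integration by parts — the integrand does not split as a nonconstant polynomial times an exp, sine, cosine of a linear argument, or logarithm — no polynomial-kernel parts product to differentiate one side of.


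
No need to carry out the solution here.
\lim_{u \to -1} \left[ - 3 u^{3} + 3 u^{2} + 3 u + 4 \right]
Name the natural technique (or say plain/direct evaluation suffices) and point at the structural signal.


Best approach: no special technique — the function is continuous at -1; evaluation is itself the limit, no machinery required.


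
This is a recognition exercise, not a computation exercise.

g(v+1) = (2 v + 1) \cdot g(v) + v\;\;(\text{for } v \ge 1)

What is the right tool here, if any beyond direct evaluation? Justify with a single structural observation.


Verdict: a summation factor — because the multiplier 2 v + 1 is index-dependent, divide through by its running product and sum the resulting differences.


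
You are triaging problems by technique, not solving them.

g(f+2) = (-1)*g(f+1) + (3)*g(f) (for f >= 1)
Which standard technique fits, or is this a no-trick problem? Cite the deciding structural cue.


Diagnosis: the characteristic-root method — shift-invariance with fixed coefficients calls for exponential trials; the characteristic polynomial finds every r^f.


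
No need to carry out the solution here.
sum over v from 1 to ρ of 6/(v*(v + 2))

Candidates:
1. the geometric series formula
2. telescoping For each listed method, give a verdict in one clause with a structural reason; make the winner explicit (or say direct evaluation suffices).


Technique: telescoping — the summand 6/(v*(v + 2)) decomposes into fractions whose poles differ by an integer shift — the series collapses.
- the geometric series formula — no single multiplier carries one term to the next throughout the sum.
- telescoping: applies; the problem has the shape this method handles.


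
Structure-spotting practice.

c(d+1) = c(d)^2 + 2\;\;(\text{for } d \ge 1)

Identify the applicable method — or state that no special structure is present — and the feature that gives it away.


Method: no special technique — the new term depends nonlinearly on the old ones, which disqualifies every superposition-based technique.


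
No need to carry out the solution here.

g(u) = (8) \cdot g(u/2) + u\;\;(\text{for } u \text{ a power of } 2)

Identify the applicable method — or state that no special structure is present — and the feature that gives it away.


Best approach: the master substitution — the argument shrinks by the factor 2, so measure the index on a logarithmic scale and the recursion becomes a shift.


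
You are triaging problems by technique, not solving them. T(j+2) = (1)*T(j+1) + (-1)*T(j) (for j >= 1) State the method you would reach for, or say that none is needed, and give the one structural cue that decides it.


Verdict: the characteristic-root method — fixed numeric weights on consecutive terms and no forcing term added: the root method in its home territory.


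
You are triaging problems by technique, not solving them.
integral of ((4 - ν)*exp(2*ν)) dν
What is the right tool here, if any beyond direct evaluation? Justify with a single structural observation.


Best approach: integration by parts — 4 - ν dies after finitely many derivatives while exp(2*ν) cycles under integration — the tabular/parts setup.


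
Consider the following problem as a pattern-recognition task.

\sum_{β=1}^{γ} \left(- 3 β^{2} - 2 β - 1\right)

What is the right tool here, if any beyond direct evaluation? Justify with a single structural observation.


Verdict: no special technique — this is bookkeeping, not technique: standard formulas for sums of constant-multiple powers of β apply termwise.


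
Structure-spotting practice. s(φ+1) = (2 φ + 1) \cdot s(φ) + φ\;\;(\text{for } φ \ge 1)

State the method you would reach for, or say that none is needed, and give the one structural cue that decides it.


Diagnosis: a summation factor — normalize by the running product of 2 φ + 1: the left side becomes a difference, and differences sum.


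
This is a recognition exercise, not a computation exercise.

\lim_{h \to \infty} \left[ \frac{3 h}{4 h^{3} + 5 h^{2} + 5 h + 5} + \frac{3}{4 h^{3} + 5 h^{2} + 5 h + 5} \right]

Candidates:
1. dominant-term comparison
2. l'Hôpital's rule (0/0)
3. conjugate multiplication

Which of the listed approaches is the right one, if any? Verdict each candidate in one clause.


Diagnosis: dominant-term comparison — divide through by the highest power of h; every lower-order term dies and the dominant terms decide the limit.
- dominant-term comparison — applies; the problem has the shape this method handles.
- l'Hôpital's rule (0/0): viewed as a single quotient this runs to ∞/∞, not the 0/0 clash this candidate addresses; an at-infinity variant of the rule would resolve it, but comparing leading growth reads the answer without differentiating.
- conjugate multiplication — no divergent radical difference is present for a conjugate pair to cancel.


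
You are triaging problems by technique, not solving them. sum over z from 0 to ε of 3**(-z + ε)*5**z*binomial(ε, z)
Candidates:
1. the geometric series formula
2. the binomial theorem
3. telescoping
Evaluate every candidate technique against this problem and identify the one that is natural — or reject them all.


Technique: the binomial theorem — binomial coefficients against complementary powers of 5 and 3: recognize the binomial expansion and resum.
- the geometric series formula — the ratio of consecutive terms depends on the index.
- the binomial theorem: yes, a natural case for it.
- telescoping: in the displayed form, no term reappears at a neighboring index to cancel against.


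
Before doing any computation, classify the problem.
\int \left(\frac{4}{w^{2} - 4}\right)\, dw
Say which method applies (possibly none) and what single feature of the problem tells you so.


Best approach: partial fractions — the factorization of w^{2} - 4 is the whole battle; after it, each term is a table integral.


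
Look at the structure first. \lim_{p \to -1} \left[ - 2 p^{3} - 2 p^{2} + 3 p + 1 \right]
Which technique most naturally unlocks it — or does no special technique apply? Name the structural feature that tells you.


Best approach: no special technique — the function is continuous at -1; evaluation is itself the limit, no machinery required.


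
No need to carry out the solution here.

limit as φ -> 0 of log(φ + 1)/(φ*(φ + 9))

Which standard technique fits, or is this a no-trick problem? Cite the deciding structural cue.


Method: l'Hôpital's rule (0/0) — the 0/0 form at 0 is the signature situation for l'Hôpital's rule. One could equally expand both pieces locally and compare leading terms; the rule does that in one stroke.


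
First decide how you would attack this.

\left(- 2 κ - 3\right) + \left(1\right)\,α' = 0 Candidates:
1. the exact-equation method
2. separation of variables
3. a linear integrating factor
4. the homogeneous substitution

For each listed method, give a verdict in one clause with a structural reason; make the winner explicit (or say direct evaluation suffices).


Method: no special technique — solved for the derivative, α never appears on the right — this is a direct integration in κ, not a differential-equations problem at heart.
- the exact-equation method: with the unknown absent from both coefficients, the cross-partial test holds emptily — nothing for the exact method to work on.
- separation of variables — separation is only trivially available — with the unknown absent from the slope this is a direct integration, not a separation problem.
- a linear integrating factor: with the unknown absent the integrating factor is a formality; direct integration is the working structure.
- the homogeneous substitution — rescaling both variables together changes the slope, so no ratio substitution collapses it.


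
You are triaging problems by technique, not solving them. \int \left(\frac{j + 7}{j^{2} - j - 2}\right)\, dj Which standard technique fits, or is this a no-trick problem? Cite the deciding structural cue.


Verdict: partial fractions — a proper rational integrand whose denominator splits into simpler factors — decompose into partial fractions first.


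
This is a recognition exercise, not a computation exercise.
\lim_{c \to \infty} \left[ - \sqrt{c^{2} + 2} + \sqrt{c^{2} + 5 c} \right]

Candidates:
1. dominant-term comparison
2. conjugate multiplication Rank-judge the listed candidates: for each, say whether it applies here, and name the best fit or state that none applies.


Diagnosis: conjugate multiplication — \sqrt{c^{2} + 5 c} and \sqrt{c^{2} + 2} both blow up, but their difference is tame once the conjugate rationalizes it.
- dominant-term comparison — no ranking of term growth rates resolves the limit here.
- conjugate multiplication — a fit — the right tool for this form.


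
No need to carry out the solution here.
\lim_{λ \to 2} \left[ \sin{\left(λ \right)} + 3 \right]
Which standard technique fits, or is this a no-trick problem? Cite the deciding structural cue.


Method: no special technique — nothing blocks direct substitution at 2: plug in and finish.


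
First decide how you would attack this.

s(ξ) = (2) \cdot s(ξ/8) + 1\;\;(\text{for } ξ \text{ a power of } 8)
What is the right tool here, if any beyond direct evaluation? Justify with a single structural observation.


Method: the master substitution — treat m = log base 8 of ξ as the new clock: one recursion step advances m by one while ξ scales by 8.


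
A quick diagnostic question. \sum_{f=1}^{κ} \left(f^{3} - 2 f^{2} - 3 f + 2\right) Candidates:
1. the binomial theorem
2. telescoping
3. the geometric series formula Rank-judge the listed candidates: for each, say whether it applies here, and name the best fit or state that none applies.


Diagnosis: no special technique — this is bookkeeping, not technique: standard formulas for sums of constant-multiple powers of f apply termwise.
- the binomial theorem — no binomial coefficients pair with matched powers.
- telescoping: the summand is not presented as a shifted difference — a telescoping rewrite may exist, but the displayed structure does not offer one.
- the geometric series formula: the term-to-term ratio changes with the index, so the geometric formula cannot close it.
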